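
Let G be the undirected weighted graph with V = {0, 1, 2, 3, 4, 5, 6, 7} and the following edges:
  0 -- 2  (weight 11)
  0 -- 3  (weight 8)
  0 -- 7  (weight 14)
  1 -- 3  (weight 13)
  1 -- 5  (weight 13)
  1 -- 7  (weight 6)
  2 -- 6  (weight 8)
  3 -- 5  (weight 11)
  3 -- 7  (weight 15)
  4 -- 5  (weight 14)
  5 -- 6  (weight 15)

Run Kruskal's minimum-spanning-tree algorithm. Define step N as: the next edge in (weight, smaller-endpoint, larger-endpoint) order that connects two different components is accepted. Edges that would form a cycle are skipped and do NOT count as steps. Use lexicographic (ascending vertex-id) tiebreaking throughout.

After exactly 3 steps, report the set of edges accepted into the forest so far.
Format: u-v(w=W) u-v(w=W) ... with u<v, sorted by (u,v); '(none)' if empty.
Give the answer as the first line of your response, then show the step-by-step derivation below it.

0-3(w=8) 1-7(w=6) 2-6(w=8)

step 1: add edge 1-7 (w=6); MST = {1-7(w=6)}
step 2: add edge 0-3 (w=8); MST = {0-3(w=8) 1-7(w=6)}
step 3: add edge 2-6 (w=8); MST = {0-3(w=8) 1-7(w=6) 2-6(w=8)}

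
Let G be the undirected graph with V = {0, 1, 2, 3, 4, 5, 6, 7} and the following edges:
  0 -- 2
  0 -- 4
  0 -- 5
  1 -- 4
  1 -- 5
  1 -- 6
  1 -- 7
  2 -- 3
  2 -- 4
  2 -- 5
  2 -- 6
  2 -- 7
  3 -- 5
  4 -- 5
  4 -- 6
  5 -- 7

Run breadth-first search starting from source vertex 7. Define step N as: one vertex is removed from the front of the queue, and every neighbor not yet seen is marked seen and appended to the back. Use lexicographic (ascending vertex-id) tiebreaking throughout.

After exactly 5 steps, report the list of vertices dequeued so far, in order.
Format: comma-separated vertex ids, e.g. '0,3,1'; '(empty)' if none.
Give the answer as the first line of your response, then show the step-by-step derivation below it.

7,1,2,5,4

step 1: dequeue 7; queue=[1,2,5]; order=7
step 2: dequeue 1; queue=[2,5,4,6]; order=7,1
step 3: dequeue 2; queue=[5,4,6,0,3]; order=7,1,2
step 4: dequeue 5; queue=[4,6,0,3]; order=7,1,2,5
step 5: dequeue 4; queue=[6,0,3]; order=7,1,2,5,4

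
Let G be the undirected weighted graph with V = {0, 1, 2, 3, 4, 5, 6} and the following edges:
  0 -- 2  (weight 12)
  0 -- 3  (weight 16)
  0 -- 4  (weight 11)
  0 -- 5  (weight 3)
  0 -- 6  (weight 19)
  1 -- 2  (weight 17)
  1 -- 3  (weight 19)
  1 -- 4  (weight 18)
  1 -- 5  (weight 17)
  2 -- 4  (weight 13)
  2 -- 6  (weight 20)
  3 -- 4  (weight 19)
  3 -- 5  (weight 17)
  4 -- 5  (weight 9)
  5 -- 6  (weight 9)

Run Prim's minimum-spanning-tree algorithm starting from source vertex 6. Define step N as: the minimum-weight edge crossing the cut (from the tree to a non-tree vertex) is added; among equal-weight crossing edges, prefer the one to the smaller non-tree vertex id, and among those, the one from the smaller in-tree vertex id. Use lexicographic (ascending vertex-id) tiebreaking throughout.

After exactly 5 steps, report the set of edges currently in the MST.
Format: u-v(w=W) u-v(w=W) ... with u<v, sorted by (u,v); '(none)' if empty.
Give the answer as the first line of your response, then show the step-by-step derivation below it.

0-2(w=12) 0-3(w=16) 0-5(w=3) 4-5(w=9) 5-6(w=9)

step 1: add edge 5-6 (w=9); MST = {5-6(w=9)}
step 2: add edge 0-5 (w=3); MST = {0-5(w=3) 5-6(w=9)}
step 3: add edge 4-5 (w=9); MST = {0-5(w=3) 4-5(w=9) 5-6(w=9)}
step 4: add edge 0-2 (w=12); MST = {0-2(w=12) 0-5(w=3) 4-5(w=9) 5-6(w=9)}
step 5: add edge 0-3 (w=16); MST = {0-2(w=12) 0-3(w=16) 0-5(w=3) 4-5(w=9) 5-6(w=9)}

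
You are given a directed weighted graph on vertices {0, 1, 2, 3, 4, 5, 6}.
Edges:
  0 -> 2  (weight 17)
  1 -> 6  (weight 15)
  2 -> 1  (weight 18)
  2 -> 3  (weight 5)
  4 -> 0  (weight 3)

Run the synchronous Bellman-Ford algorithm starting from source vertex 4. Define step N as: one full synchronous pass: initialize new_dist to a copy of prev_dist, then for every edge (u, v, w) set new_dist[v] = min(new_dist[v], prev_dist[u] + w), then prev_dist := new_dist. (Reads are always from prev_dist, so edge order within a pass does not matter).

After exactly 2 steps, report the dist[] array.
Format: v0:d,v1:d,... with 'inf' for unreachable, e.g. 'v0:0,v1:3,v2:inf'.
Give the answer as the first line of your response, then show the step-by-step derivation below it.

v0:3,v1:inf,v2:20,v3:inf,v4:0,v5:inf,v6:inf

step 1: dist = v0:3,v1:inf,v2:inf,v3:inf,v4:0,v5:inf,v6:inf
step 2: dist = v0:3,v1:inf,v2:20,v3:inf,v4:0,v5:inf,v6:inf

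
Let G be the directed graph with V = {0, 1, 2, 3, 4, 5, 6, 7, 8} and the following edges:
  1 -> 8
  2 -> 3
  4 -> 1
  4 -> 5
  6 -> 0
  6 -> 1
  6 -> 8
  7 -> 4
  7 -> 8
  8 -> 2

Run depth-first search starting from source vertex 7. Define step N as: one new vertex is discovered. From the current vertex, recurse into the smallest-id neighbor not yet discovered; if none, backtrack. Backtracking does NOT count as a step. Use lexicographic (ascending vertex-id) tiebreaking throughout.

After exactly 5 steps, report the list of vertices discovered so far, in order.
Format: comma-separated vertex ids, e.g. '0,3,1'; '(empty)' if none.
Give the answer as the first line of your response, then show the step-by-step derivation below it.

7,4,1,8,2

step 1: discover 7; path=7; order=7
step 2: discover 4; path=7>4; order=7,4
step 3: discover 1; path=7>4>1; order=7,4,1
step 4: discover 8; path=7>4>1>8; order=7,4,1,8
step 5: discover 2; path=7>4>1>8>2; order=7,4,1,8,2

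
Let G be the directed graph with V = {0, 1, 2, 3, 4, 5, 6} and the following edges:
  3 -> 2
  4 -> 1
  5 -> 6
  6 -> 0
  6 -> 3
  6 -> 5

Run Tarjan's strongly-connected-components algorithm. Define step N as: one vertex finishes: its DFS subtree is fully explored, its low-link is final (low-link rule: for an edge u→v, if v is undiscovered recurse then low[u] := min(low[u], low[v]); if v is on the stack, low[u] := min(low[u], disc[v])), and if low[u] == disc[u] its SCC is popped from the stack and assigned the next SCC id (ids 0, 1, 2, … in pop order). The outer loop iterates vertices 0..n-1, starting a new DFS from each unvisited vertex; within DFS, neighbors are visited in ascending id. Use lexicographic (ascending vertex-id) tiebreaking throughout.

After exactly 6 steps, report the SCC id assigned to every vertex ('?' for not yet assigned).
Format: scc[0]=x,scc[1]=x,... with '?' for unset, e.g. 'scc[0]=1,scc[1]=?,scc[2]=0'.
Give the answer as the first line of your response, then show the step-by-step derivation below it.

scc[0]=0,scc[1]=1,scc[2]=2,scc[3]=3,scc[4]=4,scc[5]=?,scc[6]=?

step 1: low=(low[0]=0,low[1]=?,low[2]=?,low[3]=?,low[4]=?,low[5]=?,low[6]=?); scc=(scc[0]=0,scc[1]=?,scc[2]=?,scc[3]=?,scc[4]=?,scc[5]=?,scc[6]=?)
step 2: low=(low[0]=0,low[1]=1,low[2]=?,low[3]=?,low[4]=?,low[5]=?,low[6]=?); scc=(scc[0]=0,scc[1]=1,scc[2]=?,scc[3]=?,scc[4]=?,scc[5]=?,scc[6]=?)
step 3: low=(low[0]=0,low[1]=1,low[2]=2,low[3]=?,low[4]=?,low[5]=?,low[6]=?); scc=(scc[0]=0,scc[1]=1,scc[2]=2,scc[3]=?,scc[4]=?,scc[5]=?,scc[6]=?)
step 4: low=(low[0]=0,low[1]=1,low[2]=2,low[3]=3,low[4]=?,low[5]=?,low[6]=?); scc=(scc[0]=0,scc[1]=1,scc[2]=2,scc[3]=3,scc[4]=?,scc[5]=?,scc[6]=?)
step 5: low=(low[0]=0,low[1]=1,low[2]=2,low[3]=3,low[4]=4,low[5]=?,low[6]=?); scc=(scc[0]=0,scc[1]=1,scc[2]=2,scc[3]=3,scc[4]=4,scc[5]=?,scc[6]=?)
step 6: low=(low[0]=0,low[1]=1,low[2]=2,low[3]=3,low[4]=4,low[5]=5,low[6]=5); scc=(scc[0]=0,scc[1]=1,scc[2]=2,scc[3]=3,scc[4]=4,scc[5]=?,scc[6]=?)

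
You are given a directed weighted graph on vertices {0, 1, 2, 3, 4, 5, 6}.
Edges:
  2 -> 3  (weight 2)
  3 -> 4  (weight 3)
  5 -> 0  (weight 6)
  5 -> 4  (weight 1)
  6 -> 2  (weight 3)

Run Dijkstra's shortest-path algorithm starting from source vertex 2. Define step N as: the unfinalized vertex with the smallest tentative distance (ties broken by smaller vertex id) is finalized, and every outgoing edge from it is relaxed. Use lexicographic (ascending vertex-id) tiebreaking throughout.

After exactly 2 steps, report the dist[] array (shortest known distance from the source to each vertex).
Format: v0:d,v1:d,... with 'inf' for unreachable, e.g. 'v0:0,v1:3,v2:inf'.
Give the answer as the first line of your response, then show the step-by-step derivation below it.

v0:inf,v1:inf,v2:0,v3:2,v4:5,v5:inf,v6:inf

step 1: dist = v0:inf,v1:inf,v2:0,v3:2,v4:inf,v5:inf,v6:inf
step 2: dist = v0:inf,v1:inf,v2:0,v3:2,v4:5,v5:inf,v6:inf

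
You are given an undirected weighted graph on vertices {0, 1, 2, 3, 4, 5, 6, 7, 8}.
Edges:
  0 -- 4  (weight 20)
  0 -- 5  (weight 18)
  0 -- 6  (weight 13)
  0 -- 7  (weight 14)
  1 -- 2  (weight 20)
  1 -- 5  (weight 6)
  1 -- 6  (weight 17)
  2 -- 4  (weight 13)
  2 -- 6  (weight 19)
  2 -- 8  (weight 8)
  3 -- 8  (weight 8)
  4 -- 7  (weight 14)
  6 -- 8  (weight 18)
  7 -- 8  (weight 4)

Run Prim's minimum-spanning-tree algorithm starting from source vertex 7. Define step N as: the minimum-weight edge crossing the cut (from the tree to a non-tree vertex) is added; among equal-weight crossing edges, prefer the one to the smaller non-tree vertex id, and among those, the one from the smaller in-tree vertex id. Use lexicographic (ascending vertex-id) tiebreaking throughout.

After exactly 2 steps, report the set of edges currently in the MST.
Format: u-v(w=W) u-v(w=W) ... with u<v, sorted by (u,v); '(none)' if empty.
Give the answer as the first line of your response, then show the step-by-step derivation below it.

2-8(w=8) 7-8(w=4)

step 1: add edge 7-8 (w=4); MST = {7-8(w=4)}
step 2: add edge 2-8 (w=8); MST = {2-8(w=8) 7-8(w=4)}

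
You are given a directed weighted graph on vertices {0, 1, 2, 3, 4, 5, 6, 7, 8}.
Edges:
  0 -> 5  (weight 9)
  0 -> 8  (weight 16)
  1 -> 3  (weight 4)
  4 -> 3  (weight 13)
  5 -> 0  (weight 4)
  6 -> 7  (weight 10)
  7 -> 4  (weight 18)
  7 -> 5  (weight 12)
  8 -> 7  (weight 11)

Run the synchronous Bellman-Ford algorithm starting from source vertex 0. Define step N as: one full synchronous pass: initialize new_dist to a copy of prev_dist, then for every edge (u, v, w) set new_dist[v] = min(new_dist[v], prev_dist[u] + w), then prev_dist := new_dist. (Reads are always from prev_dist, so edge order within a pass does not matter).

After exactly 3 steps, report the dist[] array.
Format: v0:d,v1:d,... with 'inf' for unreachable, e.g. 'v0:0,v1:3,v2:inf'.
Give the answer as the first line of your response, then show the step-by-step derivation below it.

v0:0,v1:inf,v2:inf,v3:inf,v4:45,v5:9,v6:inf,v7:27,v8:16

step 1: dist = v0:0,v1:inf,v2:inf,v3:inf,v4:inf,v5:9,v6:inf,v7:inf,v8:16
step 2: dist = v0:0,v1:inf,v2:inf,v3:inf,v4:inf,v5:9,v6:inf,v7:27,v8:16
step 3: dist = v0:0,v1:inf,v2:inf,v3:inf,v4:45,v5:9,v6:inf,v7:27,v8:16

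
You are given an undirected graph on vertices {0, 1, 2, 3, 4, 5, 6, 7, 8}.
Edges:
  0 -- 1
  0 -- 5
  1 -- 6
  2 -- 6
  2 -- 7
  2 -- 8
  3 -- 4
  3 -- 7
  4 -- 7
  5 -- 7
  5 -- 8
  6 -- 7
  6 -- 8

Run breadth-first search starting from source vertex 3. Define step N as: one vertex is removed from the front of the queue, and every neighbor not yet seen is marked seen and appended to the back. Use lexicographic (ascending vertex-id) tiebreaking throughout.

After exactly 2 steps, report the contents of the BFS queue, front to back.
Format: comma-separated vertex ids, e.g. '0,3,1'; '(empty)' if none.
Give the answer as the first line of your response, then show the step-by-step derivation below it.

7

step 1: dequeue 3; queue=[4,7]; order=3
step 2: dequeue 4; queue=[7]; order=3,4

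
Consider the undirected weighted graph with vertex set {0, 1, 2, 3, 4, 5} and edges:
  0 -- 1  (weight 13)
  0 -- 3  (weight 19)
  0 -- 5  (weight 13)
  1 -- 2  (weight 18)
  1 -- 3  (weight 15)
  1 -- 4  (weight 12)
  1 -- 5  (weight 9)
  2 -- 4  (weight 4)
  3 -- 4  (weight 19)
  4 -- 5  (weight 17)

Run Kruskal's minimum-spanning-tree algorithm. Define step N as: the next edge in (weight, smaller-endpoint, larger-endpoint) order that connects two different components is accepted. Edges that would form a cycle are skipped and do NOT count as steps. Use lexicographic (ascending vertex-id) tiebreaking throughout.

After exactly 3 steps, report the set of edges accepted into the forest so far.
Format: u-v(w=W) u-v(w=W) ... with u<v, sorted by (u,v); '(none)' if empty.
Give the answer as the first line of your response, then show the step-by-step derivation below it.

1-4(w=12) 1-5(w=9) 2-4(w=4)

step 1: add edge 2-4 (w=4); MST = {2-4(w=4)}
step 2: add edge 1-5 (w=9); MST = {1-5(w=9) 2-4(w=4)}
step 3: add edge 1-4 (w=12); MST = {1-4(w=12) 1-5(w=9) 2-4(w=4)}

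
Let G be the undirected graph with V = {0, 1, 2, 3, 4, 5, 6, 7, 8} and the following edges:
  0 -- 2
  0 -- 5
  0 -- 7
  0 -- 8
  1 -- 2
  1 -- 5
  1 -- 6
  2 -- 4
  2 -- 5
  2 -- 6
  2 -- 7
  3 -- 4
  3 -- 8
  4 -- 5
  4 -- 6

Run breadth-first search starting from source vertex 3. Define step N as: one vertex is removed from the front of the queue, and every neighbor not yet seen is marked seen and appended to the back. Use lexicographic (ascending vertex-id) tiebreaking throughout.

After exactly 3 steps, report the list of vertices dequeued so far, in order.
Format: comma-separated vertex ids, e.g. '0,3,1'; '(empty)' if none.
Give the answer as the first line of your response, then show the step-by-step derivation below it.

3,4,8

step 1: dequeue 3; queue=[4,8]; order=3
step 2: dequeue 4; queue=[8,2,5,6]; order=3,4
step 3: dequeue 8; queue=[2,5,6,0]; order=3,4,8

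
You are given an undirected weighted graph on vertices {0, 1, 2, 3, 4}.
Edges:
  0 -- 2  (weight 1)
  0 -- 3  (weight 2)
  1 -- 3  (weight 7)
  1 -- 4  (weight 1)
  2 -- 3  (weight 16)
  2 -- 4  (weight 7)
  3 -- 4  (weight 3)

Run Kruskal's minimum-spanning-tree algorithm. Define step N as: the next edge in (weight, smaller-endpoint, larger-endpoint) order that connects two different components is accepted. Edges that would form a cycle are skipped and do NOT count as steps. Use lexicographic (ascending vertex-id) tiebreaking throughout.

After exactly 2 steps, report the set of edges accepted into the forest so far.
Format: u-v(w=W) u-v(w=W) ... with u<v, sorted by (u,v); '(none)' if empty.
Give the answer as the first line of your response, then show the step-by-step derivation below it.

0-2(w=1) 1-4(w=1)

step 1: add edge 0-2 (w=1); MST = {0-2(w=1)}
step 2: add edge 1-4 (w=1); MST = {0-2(w=1) 1-4(w=1)}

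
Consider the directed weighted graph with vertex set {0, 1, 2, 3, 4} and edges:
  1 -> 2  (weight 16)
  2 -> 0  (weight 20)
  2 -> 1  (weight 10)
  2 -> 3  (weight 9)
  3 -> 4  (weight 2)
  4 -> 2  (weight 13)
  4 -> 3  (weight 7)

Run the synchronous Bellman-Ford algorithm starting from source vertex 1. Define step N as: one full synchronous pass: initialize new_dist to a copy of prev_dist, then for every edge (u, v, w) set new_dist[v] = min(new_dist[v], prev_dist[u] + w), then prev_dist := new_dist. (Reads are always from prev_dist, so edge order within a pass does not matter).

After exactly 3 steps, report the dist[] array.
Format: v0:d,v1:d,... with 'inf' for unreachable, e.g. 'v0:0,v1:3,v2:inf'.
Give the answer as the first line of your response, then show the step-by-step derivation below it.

v0:36,v1:0,v2:16,v3:25,v4:27

step 1: dist = v0:inf,v1:0,v2:16,v3:inf,v4:inf
step 2: dist = v0:36,v1:0,v2:16,v3:25,v4:inf
step 3: dist = v0:36,v1:0,v2:16,v3:25,v4:27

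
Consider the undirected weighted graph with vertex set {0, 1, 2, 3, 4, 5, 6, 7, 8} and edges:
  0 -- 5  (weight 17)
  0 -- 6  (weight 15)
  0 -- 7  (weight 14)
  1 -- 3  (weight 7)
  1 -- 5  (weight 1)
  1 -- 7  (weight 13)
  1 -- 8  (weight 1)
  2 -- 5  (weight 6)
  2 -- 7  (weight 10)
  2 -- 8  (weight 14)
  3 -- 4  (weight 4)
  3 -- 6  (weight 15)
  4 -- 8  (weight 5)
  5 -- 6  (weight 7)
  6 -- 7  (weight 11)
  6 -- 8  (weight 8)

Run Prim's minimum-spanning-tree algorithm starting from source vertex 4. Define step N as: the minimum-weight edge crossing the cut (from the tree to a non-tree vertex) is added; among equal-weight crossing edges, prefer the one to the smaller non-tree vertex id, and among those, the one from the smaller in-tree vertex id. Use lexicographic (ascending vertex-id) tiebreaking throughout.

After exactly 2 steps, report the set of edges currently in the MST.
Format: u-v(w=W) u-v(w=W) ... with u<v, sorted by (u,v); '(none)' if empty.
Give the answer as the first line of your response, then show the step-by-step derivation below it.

3-4(w=4) 4-8(w=5)

step 1: add edge 3-4 (w=4); MST = {3-4(w=4)}
step 2: add edge 4-8 (w=5); MST = {3-4(w=4) 4-8(w=5)}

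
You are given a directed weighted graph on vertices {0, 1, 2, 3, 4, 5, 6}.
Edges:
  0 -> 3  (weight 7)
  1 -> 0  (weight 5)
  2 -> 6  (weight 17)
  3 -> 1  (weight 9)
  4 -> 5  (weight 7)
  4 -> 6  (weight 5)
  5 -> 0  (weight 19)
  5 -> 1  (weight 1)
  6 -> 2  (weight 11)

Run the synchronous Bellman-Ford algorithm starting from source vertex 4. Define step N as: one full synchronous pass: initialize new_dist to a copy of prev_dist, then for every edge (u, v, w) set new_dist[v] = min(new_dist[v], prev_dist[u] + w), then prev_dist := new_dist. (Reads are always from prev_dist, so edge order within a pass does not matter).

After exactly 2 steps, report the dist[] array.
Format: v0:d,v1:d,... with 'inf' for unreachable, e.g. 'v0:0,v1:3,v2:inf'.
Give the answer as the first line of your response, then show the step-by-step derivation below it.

v0:26,v1:8,v2:16,v3:inf,v4:0,v5:7,v6:5

step 1: dist = v0:inf,v1:inf,v2:inf,v3:inf,v4:0,v5:7,v6:5
step 2: dist = v0:26,v1:8,v2:16,v3:inf,v4:0,v5:7,v6:5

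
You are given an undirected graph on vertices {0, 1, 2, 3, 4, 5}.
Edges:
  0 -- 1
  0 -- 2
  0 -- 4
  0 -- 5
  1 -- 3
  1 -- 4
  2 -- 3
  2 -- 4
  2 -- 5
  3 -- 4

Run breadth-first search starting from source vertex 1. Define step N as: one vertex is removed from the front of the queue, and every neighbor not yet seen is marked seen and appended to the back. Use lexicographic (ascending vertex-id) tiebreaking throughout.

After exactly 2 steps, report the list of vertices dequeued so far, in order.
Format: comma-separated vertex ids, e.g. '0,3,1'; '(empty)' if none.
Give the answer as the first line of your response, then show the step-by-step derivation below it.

1,0

step 1: dequeue 1; queue=[0,3,4]; order=1
step 2: dequeue 0; queue=[3,4,2,5]; order=1,0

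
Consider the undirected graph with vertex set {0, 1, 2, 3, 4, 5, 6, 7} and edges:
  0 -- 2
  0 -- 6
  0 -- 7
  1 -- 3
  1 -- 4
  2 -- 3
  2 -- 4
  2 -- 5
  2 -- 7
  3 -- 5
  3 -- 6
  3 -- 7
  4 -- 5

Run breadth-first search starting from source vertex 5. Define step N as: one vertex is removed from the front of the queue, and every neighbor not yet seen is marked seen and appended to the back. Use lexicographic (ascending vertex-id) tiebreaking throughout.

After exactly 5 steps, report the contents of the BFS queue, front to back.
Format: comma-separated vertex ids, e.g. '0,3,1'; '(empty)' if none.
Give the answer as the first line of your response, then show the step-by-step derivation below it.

7,1,6

step 1: dequeue 5; queue=[2,3,4]; order=5
step 2: dequeue 2; queue=[3,4,0,7]; order=5,2
step 3: dequeue 3; queue=[4,0,7,1,6]; order=5,2,3
step 4: dequeue 4; queue=[0,7,1,6]; order=5,2,3,4
step 5: dequeue 0; queue=[7,1,6]; order=5,2,3,4,0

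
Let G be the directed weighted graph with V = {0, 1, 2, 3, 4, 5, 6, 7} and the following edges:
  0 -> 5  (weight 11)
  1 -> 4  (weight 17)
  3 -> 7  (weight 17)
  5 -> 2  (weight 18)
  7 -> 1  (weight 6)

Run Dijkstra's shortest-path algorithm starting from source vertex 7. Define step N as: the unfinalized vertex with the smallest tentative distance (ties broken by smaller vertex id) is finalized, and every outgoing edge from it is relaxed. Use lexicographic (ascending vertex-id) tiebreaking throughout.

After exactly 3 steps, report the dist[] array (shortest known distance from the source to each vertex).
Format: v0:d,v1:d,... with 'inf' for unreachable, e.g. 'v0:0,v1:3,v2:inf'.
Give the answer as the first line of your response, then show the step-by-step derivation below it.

v0:inf,v1:6,v2:inf,v3:inf,v4:23,v5:inf,v6:inf,v7:0

step 1: dist = v0:inf,v1:6,v2:inf,v3:inf,v4:inf,v5:inf,v6:inf,v7:0
step 2: dist = v0:inf,v1:6,v2:inf,v3:inf,v4:23,v5:inf,v6:inf,v7:0
step 3: dist = v0:inf,v1:6,v2:inf,v3:inf,v4:23,v5:inf,v6:inf,v7:0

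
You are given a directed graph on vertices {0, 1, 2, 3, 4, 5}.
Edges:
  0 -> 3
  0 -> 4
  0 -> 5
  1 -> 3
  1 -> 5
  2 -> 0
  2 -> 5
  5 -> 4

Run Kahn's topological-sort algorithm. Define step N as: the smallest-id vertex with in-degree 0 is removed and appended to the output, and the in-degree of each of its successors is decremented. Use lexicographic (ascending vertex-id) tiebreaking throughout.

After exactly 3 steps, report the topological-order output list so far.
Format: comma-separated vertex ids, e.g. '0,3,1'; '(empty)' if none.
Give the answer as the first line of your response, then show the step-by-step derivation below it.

1,2,0

step 1: output 1; order=[1]; indeg=(1,0,0,1,2,2)
step 2: output 2; order=[1,2]; indeg=(0,0,0,1,2,1)
step 3: output 0; order=[1,2,0]; indeg=(0,0,0,0,1,0)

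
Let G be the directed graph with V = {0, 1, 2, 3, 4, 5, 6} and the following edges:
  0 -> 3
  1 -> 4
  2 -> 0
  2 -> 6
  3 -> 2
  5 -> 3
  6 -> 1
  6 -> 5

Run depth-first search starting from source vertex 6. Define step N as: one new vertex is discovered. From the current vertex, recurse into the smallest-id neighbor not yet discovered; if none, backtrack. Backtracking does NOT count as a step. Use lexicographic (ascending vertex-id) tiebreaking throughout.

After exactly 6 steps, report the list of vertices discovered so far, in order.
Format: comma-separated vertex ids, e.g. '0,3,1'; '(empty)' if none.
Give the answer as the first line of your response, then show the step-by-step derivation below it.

6,1,4,5,3,2

step 1: discover 6; path=6; order=6
step 2: discover 1; path=6>1; order=6,1
step 3: discover 4; path=6>1>4; order=6,1,4
step 4: discover 5; path=6>5; order=6,1,4,5
step 5: discover 3; path=6>5>3; order=6,1,4,5,3
step 6: discover 2; path=6>5>3>2; order=6,1,4,5,3,2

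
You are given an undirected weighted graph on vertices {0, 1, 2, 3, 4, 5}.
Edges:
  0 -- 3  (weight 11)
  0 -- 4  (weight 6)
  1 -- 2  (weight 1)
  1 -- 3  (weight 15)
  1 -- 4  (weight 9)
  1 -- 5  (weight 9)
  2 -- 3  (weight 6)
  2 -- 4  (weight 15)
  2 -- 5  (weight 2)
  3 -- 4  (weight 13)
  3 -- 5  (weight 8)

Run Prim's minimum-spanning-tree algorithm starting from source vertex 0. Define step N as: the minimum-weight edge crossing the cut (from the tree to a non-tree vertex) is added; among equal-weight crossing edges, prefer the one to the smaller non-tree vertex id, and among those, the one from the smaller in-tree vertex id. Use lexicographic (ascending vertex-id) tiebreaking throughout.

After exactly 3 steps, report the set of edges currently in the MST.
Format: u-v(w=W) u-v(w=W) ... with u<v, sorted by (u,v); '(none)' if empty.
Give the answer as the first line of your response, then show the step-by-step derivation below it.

0-4(w=6) 1-2(w=1) 1-4(w=9)

step 1: add edge 0-4 (w=6); MST = {0-4(w=6)}
step 2: add edge 1-4 (w=9); MST = {0-4(w=6) 1-4(w=9)}
step 3: add edge 1-2 (w=1); MST = {0-4(w=6) 1-2(w=1) 1-4(w=9)}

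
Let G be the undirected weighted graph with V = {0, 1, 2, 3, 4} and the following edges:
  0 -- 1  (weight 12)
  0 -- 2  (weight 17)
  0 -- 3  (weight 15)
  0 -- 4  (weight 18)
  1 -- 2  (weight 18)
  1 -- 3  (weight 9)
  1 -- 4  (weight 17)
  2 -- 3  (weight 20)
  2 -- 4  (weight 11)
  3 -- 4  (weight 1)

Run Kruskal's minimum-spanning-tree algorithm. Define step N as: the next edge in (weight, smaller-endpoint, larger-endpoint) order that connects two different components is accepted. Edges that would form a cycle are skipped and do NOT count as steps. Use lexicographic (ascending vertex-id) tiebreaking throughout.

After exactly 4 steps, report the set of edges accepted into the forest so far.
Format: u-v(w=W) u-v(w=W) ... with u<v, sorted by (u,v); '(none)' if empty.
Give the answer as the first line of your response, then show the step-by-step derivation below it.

0-1(w=12) 1-3(w=9) 2-4(w=11) 3-4(w=1)

step 1: add edge 3-4 (w=1); MST = {3-4(w=1)}
step 2: add edge 1-3 (w=9); MST = {1-3(w=9) 3-4(w=1)}
step 3: add edge 2-4 (w=11); MST = {1-3(w=9) 2-4(w=11) 3-4(w=1)}
step 4: add edge 0-1 (w=12); MST = {0-1(w=12) 1-3(w=9) 2-4(w=11) 3-4(w=1)}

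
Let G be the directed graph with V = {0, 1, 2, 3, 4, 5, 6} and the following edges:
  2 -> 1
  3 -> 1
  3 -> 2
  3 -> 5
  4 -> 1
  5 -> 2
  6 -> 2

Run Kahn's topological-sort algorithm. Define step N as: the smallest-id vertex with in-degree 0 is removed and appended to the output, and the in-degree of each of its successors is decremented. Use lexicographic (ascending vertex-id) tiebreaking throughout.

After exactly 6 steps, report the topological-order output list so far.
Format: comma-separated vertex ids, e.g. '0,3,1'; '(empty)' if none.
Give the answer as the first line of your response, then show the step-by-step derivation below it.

0,3,4,5,6,2

step 1: output 0; order=[0]; indeg=(0,3,3,0,0,1,0)
step 2: output 3; order=[0,3]; indeg=(0,2,2,0,0,0,0)
step 3: output 4; order=[0,3,4]; indeg=(0,1,2,0,0,0,0)
step 4: output 5; order=[0,3,4,5]; indeg=(0,1,1,0,0,0,0)
step 5: output 6; order=[0,3,4,5,6]; indeg=(0,1,0,0,0,0,0)
step 6: output 2; order=[0,3,4,5,6,2]; indeg=(0,0,0,0,0,0,0)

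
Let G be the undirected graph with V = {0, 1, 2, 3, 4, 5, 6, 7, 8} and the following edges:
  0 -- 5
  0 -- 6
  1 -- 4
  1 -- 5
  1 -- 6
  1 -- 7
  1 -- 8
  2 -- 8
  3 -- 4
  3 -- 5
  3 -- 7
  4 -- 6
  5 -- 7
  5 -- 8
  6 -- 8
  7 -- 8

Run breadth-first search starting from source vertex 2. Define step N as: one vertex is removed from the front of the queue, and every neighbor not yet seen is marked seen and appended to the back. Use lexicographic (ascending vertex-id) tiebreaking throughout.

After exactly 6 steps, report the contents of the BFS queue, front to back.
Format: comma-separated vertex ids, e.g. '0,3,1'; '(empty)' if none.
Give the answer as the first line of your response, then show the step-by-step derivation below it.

4,0,3

step 1: dequeue 2; queue=[8]; order=2
step 2: dequeue 8; queue=[1,5,6,7]; order=2,8
step 3: dequeue 1; queue=[5,6,7,4]; order=2,8,1
step 4: dequeue 5; queue=[6,7,4,0,3]; order=2,8,1,5
step 5: dequeue 6; queue=[7,4,0,3]; order=2,8,1,5,6
step 6: dequeue 7; queue=[4,0,3]; order=2,8,1,5,6,7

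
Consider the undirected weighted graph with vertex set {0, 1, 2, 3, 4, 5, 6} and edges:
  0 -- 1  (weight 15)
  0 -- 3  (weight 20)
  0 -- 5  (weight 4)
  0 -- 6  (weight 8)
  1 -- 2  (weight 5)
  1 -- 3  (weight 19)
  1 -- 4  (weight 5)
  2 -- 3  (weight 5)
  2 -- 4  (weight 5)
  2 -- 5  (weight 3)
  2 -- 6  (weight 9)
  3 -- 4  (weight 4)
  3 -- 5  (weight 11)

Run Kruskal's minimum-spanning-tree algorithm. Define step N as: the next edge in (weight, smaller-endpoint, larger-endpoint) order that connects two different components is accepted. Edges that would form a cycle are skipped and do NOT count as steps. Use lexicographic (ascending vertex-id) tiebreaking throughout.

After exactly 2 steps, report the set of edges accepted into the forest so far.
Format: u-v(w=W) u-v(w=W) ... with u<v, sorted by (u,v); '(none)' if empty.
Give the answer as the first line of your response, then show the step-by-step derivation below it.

0-5(w=4) 2-5(w=3)

step 1: add edge 2-5 (w=3); MST = {2-5(w=3)}
step 2: add edge 0-5 (w=4); MST = {0-5(w=4) 2-5(w=3)}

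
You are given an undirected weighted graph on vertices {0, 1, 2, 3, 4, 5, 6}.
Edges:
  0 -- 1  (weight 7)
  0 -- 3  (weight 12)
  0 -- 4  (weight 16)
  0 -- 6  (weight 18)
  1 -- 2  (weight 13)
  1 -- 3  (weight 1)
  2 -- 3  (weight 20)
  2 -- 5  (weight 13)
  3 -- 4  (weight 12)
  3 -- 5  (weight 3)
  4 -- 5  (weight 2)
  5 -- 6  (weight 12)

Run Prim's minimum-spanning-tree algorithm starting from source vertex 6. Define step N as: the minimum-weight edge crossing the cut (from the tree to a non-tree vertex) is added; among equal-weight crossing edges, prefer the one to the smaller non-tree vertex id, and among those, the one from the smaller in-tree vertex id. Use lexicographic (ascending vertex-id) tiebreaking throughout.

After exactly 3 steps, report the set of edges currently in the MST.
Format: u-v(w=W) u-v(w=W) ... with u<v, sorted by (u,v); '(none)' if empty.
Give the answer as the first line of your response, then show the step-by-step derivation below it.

3-5(w=3) 4-5(w=2) 5-6(w=12)

step 1: add edge 5-6 (w=12); MST = {5-6(w=12)}
step 2: add edge 4-5 (w=2); MST = {4-5(w=2) 5-6(w=12)}
step 3: add edge 3-5 (w=3); MST = {3-5(w=3) 4-5(w=2) 5-6(w=12)}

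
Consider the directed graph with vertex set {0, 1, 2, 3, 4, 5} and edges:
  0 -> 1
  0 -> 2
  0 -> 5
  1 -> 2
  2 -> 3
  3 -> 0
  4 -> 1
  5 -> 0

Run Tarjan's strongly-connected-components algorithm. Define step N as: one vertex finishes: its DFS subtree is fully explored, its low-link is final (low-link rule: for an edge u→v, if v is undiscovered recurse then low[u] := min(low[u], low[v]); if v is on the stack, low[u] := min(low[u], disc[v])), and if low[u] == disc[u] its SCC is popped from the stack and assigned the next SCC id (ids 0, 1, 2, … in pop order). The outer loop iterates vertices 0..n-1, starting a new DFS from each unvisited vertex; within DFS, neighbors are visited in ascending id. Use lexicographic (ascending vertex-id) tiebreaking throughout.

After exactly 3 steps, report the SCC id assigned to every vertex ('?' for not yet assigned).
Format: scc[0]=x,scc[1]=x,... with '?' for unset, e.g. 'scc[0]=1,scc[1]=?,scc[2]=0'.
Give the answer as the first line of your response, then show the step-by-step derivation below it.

scc[0]=?,scc[1]=?,scc[2]=?,scc[3]=?,scc[4]=?,scc[5]=?

step 1: low=(low[0]=0,low[1]=1,low[2]=2,low[3]=0,low[4]=?,low[5]=?); scc=(scc[0]=?,scc[1]=?,scc[2]=?,scc[3]=?,scc[4]=?,scc[5]=?)
step 2: low=(low[0]=0,low[1]=1,low[2]=0,low[3]=0,low[4]=?,low[5]=?); scc=(scc[0]=?,scc[1]=?,scc[2]=?,scc[3]=?,scc[4]=?,scc[5]=?)
step 3: low=(low[0]=0,low[1]=0,low[2]=0,low[3]=0,low[4]=?,low[5]=?); scc=(scc[0]=?,scc[1]=?,scc[2]=?,scc[3]=?,scc[4]=?,scc[5]=?)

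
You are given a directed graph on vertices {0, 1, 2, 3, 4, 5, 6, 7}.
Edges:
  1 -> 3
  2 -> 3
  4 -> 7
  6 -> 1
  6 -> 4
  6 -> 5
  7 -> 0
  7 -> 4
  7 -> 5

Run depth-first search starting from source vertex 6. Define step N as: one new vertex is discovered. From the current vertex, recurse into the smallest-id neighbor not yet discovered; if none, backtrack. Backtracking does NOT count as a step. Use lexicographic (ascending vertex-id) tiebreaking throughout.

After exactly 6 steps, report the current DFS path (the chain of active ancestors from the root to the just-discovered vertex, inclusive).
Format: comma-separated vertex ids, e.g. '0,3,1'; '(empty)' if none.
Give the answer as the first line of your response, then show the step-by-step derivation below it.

6,4,7,0

step 1: discover 6; path=6; order=6
step 2: discover 1; path=6>1; order=6,1
step 3: discover 3; path=6>1>3; order=6,1,3
step 4: discover 4; path=6>4; order=6,1,3,4
step 5: discover 7; path=6>4>7; order=6,1,3,4,7
step 6: discover 0; path=6>4>7>0; order=6,1,3,4,7,0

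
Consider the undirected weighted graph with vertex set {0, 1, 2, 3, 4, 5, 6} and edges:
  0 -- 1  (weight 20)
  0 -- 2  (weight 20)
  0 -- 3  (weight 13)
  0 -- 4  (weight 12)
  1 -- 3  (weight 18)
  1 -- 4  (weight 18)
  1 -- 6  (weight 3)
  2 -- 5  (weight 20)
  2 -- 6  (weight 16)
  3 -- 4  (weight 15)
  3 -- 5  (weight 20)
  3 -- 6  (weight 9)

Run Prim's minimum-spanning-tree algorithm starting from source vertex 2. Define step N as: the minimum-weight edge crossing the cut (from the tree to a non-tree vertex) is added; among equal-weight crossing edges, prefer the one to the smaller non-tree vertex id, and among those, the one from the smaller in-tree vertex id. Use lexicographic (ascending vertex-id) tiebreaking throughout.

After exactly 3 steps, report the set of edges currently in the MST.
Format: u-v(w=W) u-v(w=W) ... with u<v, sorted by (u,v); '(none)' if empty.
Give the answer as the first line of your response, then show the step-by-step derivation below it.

1-6(w=3) 2-6(w=16) 3-6(w=9)

step 1: add edge 2-6 (w=16); MST = {2-6(w=16)}
step 2: add edge 1-6 (w=3); MST = {1-6(w=3) 2-6(w=16)}
step 3: add edge 3-6 (w=9); MST = {1-6(w=3) 2-6(w=16) 3-6(w=9)}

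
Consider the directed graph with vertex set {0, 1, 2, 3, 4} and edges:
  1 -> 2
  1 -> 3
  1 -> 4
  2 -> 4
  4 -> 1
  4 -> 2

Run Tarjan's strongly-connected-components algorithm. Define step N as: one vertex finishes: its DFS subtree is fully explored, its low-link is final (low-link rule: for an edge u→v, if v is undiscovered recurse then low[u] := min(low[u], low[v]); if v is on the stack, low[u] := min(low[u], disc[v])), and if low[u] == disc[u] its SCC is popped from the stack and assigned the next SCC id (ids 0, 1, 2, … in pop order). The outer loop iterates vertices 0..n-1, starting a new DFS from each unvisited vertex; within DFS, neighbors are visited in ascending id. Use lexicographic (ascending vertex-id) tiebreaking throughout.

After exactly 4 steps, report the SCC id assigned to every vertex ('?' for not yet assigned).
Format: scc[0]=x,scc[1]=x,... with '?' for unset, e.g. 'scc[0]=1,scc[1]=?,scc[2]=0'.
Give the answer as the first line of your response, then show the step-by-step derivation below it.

scc[0]=0,scc[1]=?,scc[2]=?,scc[3]=1,scc[4]=?

step 1: low=(low[0]=0,low[1]=?,low[2]=?,low[3]=?,low[4]=?); scc=(scc[0]=0,scc[1]=?,scc[2]=?,scc[3]=?,scc[4]=?)
step 2: low=(low[0]=0,low[1]=1,low[2]=2,low[3]=?,low[4]=1); scc=(scc[0]=0,scc[1]=?,scc[2]=?,scc[3]=?,scc[4]=?)
step 3: low=(low[0]=0,low[1]=1,low[2]=1,low[3]=?,low[4]=1); scc=(scc[0]=0,scc[1]=?,scc[2]=?,scc[3]=?,scc[4]=?)
step 4: low=(low[0]=0,low[1]=1,low[2]=1,low[3]=4,low[4]=1); scc=(scc[0]=0,scc[1]=?,scc[2]=?,scc[3]=1,scc[4]=?)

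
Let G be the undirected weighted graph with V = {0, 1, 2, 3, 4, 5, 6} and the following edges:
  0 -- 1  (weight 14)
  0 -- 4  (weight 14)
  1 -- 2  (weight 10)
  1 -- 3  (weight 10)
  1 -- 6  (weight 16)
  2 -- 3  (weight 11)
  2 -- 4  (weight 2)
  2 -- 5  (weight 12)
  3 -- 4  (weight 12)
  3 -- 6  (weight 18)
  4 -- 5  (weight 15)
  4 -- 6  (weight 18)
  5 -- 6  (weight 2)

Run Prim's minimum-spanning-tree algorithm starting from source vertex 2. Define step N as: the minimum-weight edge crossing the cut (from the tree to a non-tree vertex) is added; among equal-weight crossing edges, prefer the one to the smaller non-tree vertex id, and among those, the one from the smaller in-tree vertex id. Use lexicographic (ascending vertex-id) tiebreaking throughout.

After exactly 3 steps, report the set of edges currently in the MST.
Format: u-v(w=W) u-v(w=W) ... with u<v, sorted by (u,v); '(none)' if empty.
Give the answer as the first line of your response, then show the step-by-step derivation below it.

1-2(w=10) 1-3(w=10) 2-4(w=2)

step 1: add edge 2-4 (w=2); MST = {2-4(w=2)}
step 2: add edge 1-2 (w=10); MST = {1-2(w=10) 2-4(w=2)}
step 3: add edge 1-3 (w=10); MST = {1-2(w=10) 1-3(w=10) 2-4(w=2)}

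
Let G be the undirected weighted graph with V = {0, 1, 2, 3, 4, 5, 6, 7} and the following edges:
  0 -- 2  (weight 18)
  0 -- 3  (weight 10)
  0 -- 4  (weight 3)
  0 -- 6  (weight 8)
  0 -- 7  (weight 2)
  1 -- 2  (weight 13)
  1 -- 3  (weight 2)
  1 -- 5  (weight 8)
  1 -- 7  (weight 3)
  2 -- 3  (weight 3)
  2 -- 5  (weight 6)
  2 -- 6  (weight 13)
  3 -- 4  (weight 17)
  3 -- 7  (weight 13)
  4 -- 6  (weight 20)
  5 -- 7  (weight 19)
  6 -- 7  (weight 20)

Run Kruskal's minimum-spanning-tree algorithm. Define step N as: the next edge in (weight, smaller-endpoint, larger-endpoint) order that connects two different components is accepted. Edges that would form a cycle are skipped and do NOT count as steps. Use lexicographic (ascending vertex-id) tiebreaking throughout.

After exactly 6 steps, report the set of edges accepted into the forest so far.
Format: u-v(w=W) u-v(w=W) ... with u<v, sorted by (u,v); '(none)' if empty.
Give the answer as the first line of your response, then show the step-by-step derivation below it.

0-4(w=3) 0-7(w=2) 1-3(w=2) 1-7(w=3) 2-3(w=3) 2-5(w=6)

step 1: add edge 0-7 (w=2); MST = {0-7(w=2)}
step 2: add edge 1-3 (w=2); MST = {0-7(w=2) 1-3(w=2)}
step 3: add edge 0-4 (w=3); MST = {0-4(w=3) 0-7(w=2) 1-3(w=2)}
step 4: add edge 1-7 (w=3); MST = {0-4(w=3) 0-7(w=2) 1-3(w=2) 1-7(w=3)}
step 5: add edge 2-3 (w=3); MST = {0-4(w=3) 0-7(w=2) 1-3(w=2) 1-7(w=3) 2-3(w=3)}
step 6: add edge 2-5 (w=6); MST = {0-4(w=3) 0-7(w=2) 1-3(w=2) 1-7(w=3) 2-3(w=3) 2-5(w=6)}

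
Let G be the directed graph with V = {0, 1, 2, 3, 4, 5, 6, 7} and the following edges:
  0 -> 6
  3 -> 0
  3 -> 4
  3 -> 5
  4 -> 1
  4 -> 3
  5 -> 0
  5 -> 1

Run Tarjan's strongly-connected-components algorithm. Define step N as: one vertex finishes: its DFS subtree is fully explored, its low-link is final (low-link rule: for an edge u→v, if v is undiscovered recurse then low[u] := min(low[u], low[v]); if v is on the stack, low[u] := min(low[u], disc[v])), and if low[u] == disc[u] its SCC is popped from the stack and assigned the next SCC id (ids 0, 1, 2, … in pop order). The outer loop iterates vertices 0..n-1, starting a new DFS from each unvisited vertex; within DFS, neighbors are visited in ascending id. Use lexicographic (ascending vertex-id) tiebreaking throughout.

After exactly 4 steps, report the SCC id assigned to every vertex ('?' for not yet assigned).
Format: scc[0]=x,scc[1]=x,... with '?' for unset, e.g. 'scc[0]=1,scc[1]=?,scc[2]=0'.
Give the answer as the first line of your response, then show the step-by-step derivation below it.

scc[0]=1,scc[1]=2,scc[2]=3,scc[3]=?,scc[4]=?,scc[5]=?,scc[6]=0,scc[7]=?

step 1: low=(low[0]=0,low[1]=?,low[2]=?,low[3]=?,low[4]=?,low[5]=?,low[6]=1,low[7]=?); scc=(scc[0]=?,scc[1]=?,scc[2]=?,scc[3]=?,scc[4]=?,scc[5]=?,scc[6]=0,scc[7]=?)
step 2: low=(low[0]=0,low[1]=?,low[2]=?,low[3]=?,low[4]=?,low[5]=?,low[6]=1,low[7]=?); scc=(scc[0]=1,scc[1]=?,scc[2]=?,scc[3]=?,scc[4]=?,scc[5]=?,scc[6]=0,scc[7]=?)
step 3: low=(low[0]=0,low[1]=2,low[2]=?,low[3]=?,low[4]=?,low[5]=?,low[6]=1,low[7]=?); scc=(scc[0]=1,scc[1]=2,scc[2]=?,scc[3]=?,scc[4]=?,scc[5]=?,scc[6]=0,scc[7]=?)
step 4: low=(low[0]=0,low[1]=2,low[2]=3,low[3]=?,low[4]=?,low[5]=?,low[6]=1,low[7]=?); scc=(scc[0]=1,scc[1]=2,scc[2]=3,scc[3]=?,scc[4]=?,scc[5]=?,scc[6]=0,scc[7]=?)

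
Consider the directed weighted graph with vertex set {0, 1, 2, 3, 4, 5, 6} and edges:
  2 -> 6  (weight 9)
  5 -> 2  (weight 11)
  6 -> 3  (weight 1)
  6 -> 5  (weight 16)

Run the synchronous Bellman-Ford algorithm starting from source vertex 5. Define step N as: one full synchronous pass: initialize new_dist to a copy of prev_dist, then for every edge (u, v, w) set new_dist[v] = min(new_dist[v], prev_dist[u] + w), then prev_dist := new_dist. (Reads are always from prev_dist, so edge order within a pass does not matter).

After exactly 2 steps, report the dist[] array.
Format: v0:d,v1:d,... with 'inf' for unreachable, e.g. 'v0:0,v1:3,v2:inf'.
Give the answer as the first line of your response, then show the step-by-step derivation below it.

v0:inf,v1:inf,v2:11,v3:inf,v4:inf,v5:0,v6:20

step 1: dist = v0:inf,v1:inf,v2:11,v3:inf,v4:inf,v5:0,v6:inf
step 2: dist = v0:inf,v1:inf,v2:11,v3:inf,v4:inf,v5:0,v6:20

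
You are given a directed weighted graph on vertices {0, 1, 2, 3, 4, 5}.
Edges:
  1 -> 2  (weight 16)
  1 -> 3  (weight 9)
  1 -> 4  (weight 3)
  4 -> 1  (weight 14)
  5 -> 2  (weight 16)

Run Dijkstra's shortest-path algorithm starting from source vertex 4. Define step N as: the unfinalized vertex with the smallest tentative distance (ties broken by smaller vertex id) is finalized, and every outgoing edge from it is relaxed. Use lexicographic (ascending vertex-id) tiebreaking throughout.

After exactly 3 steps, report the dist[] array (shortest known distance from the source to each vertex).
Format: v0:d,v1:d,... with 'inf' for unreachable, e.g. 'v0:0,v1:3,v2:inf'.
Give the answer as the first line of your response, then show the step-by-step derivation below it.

v0:inf,v1:14,v2:30,v3:23,v4:0,v5:inf

step 1: dist = v0:inf,v1:14,v2:inf,v3:inf,v4:0,v5:inf
step 2: dist = v0:inf,v1:14,v2:30,v3:23,v4:0,v5:inf
step 3: dist = v0:inf,v1:14,v2:30,v3:23,v4:0,v5:inf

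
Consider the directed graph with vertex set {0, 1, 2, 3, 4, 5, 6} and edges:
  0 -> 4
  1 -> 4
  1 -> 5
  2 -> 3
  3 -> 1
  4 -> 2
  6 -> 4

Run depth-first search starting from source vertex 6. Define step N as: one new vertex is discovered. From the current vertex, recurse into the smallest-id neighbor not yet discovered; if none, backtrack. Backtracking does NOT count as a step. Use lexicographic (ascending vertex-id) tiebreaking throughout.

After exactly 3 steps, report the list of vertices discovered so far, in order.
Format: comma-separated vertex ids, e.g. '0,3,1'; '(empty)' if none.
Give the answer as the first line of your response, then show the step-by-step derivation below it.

6,4,2

step 1: discover 6; path=6; order=6
step 2: discover 4; path=6>4; order=6,4
step 3: discover 2; path=6>4>2; order=6,4,2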